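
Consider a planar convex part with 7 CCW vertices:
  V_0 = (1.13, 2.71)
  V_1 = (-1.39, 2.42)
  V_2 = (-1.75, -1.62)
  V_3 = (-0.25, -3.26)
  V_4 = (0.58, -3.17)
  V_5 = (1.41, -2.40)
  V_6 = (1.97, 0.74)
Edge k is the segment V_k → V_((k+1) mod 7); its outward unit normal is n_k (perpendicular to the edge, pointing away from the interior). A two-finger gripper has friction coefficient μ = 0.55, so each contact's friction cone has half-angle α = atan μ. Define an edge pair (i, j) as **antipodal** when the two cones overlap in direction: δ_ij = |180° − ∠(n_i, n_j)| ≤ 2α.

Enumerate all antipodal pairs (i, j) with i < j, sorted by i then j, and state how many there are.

count = 8; pairs: (0,2), (0,3), (0,4), (1,4), (1,5), (1,6), (2,5), (2,6)

α = atan 0.55 = 28.81°;  2α = 57.62°
n_0 = (-0.1143, +0.9934)
n_1 = (-0.9961, +0.0888)
n_2 = (-0.7379, -0.6749)
n_3 = (+0.1078, -0.9942)
n_4 = (+0.6801, -0.7331)
n_5 = (+0.9845, -0.1756)
n_6 = (+0.9199, +0.3922)
  (0,1): δ = 101.66°  ·
  (0,2): δ = 54.12°  ✓
  (0,3): δ = 0.38°  ✓
  (0,4): δ = 36.29°  ✓
  (0,5): δ = 73.32°  ·
  (0,6): δ = 106.53°  ·
  (1,2): δ = 132.46°  ·
  (1,3): δ = 78.72°  ·
  (1,4): δ = 42.06°  ✓
  (1,5): δ = 5.02°  ✓
  (1,6): δ = 28.19°  ✓
  (2,3): δ = 126.26°  ·
  (2,4): δ = 89.59°  ·
  (2,5): δ = 52.56°  ✓
  (2,6): δ = 19.35°  ✓
  (3,4): δ = 143.34°  ·
  (3,5): δ = 106.30°  ·
  (3,6): δ = 73.10°  ·
  (4,5): δ = 142.96°  ·
  (4,6): δ = 109.76°  ·
  (5,6): δ = 146.79°  ·
antipodal pairs: 8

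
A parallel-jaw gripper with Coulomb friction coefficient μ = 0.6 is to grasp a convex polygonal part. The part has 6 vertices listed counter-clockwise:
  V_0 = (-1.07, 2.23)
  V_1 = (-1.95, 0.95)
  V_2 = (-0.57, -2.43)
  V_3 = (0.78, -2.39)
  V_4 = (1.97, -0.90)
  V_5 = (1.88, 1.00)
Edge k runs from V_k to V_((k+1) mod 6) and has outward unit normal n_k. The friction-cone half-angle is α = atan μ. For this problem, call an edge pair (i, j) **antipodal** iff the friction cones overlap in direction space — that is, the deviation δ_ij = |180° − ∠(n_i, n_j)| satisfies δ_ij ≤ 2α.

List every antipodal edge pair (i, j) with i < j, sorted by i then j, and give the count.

α = atan 0.6 = 30.96°;  2α = 61.93°
n_0 = (-0.8240, +0.5665)
n_1 = (-0.9258, -0.3780)
n_2 = (+0.0296, -0.9996)
n_3 = (+0.7814, -0.6241)
n_4 = (+0.9989, +0.0473)
n_5 = (+0.3848, +0.9230)
  (0,1): δ = 123.28°  ·
  (0,2): δ = 53.79°  ✓
  (0,3): δ = 4.10°  ✓
  (0,4): δ = 37.22°  ✓
  (0,5): δ = 101.87°  ·
  (1,2): δ = 110.51°  ·
  (1,3): δ = 60.82°  ✓
  (1,4): δ = 19.50°  ✓
  (1,5): δ = 45.16°  ✓
  (2,3): δ = 130.31°  ·
  (2,4): δ = 88.99°  ·
  (2,5): δ = 24.33°  ✓
  (3,4): δ = 138.68°  ·
  (3,5): δ = 74.02°  ·
  (4,5): δ = 115.35°  ·
antipodal pairs: 7

count = 7; pairs: (0,2), (0,3), (0,4), (1,3), (1,4), (1,5), (2,5)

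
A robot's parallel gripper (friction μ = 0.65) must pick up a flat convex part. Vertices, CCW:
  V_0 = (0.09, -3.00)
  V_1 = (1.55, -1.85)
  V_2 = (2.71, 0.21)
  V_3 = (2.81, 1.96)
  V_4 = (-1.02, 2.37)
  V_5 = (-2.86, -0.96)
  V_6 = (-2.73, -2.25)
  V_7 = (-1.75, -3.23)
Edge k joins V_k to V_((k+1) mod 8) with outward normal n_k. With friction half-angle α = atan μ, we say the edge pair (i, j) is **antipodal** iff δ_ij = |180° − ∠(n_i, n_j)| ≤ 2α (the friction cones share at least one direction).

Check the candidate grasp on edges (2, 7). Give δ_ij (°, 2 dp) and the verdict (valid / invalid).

δ = 100.40°, invalid

α = atan 0.65 = 33.02°;  2α = 66.05°
edge 2: e_2 = (+0.10, +1.75);  n_2 = (+0.9984, -0.0570)
edge 7: e_7 = (+1.84, +0.23);  n_7 = (+0.1240, -0.9923)
∠(n_2, n_7) = 79.60°
δ = |180° − 79.60°| = 100.40°
100.40° > 2α = 66.05°  →  invalid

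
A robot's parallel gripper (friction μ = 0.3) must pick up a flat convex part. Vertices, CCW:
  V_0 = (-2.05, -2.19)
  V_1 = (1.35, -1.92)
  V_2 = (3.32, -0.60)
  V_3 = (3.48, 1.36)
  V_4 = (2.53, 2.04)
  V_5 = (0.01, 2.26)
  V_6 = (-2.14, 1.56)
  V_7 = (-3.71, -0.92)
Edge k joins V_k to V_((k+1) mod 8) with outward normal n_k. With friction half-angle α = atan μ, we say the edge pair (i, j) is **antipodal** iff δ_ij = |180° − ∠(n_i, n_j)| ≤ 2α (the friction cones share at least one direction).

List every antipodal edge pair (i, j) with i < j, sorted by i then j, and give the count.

α = atan 0.3 = 16.70°;  2α = 33.40°
n_0 = (+0.0792, -0.9969)
n_1 = (+0.5566, -0.8308)
n_2 = (+0.9967, -0.0814)
n_3 = (+0.5820, +0.8132)
n_4 = (+0.0870, +0.9962)
n_5 = (-0.3096, +0.9509)
n_6 = (-0.8449, +0.5349)
n_7 = (-0.6076, -0.7942)
  (0,1): δ = 150.72°  ·
  (0,2): δ = 99.21°  ·
  (0,3): δ = 40.14°  ·
  (0,4): δ = 9.53°  ✓
  (0,5): δ = 13.49°  ✓
  (0,6): δ = 53.12°  ·
  (0,7): δ = 138.04°  ·
  (1,2): δ = 128.49°  ·
  (1,3): δ = 69.42°  ·
  (1,4): δ = 38.81°  ·
  (1,5): δ = 15.79°  ✓
  (1,6): δ = 23.84°  ✓
  (1,7): δ = 108.76°  ·
  (2,3): δ = 120.93°  ·
  (2,4): δ = 90.32°  ·
  (2,5): δ = 67.30°  ·
  (2,6): δ = 27.67°  ✓
  (2,7): δ = 57.25°  ·
  (3,4): δ = 149.39°  ·
  (3,5): δ = 126.37°  ·
  (3,6): δ = 86.74°  ·
  (3,7): δ = 1.82°  ✓
  (4,5): δ = 156.98°  ·
  (4,6): δ = 117.35°  ·
  (4,7): δ = 32.43°  ✓
  (5,6): δ = 140.37°  ·
  (5,7): δ = 55.45°  ·
  (6,7): δ = 95.08°  ·
antipodal pairs: 7

count = 7; pairs: (0,4), (0,5), (1,5), (1,6), (2,6), (3,7), (4,7)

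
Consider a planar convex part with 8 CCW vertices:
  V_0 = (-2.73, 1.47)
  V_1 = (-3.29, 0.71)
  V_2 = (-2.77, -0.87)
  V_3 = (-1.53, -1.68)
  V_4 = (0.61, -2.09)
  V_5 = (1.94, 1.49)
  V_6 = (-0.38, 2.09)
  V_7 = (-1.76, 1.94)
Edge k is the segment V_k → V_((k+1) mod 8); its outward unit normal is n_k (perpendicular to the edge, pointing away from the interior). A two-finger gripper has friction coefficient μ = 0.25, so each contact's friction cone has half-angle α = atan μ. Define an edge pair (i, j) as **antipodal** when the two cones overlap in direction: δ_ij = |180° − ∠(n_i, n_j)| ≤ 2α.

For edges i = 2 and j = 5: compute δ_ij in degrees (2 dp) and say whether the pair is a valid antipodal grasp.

α = atan 0.25 = 14.04°;  2α = 28.07°
edge 2: e_2 = (+1.24, -0.81);  n_2 = (-0.5469, -0.8372)
edge 5: e_5 = (-2.32, +0.60);  n_5 = (+0.2504, +0.9681)
∠(n_2, n_5) = 161.35°
δ = |180° − 161.35°| = 18.65°
18.65° ≤ 2α = 28.07°  →  valid

δ = 18.65°, valid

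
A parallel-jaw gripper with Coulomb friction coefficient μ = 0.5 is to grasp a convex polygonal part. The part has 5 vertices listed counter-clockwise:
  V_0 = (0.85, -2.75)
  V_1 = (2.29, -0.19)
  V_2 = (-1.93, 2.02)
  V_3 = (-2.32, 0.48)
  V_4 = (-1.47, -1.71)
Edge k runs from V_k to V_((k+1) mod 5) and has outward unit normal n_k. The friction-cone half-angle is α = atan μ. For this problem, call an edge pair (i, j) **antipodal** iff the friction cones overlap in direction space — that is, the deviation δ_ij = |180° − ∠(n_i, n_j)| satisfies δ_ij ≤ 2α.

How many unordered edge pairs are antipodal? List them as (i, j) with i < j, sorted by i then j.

α = atan 0.5 = 26.57°;  2α = 53.13°
n_0 = (+0.8716, -0.4903)
n_1 = (+0.4639, +0.8859)
n_2 = (-0.9694, +0.2455)
n_3 = (-0.9322, -0.3618)
n_4 = (-0.4091, -0.9125)
  (0,1): δ = 88.28°  ·
  (0,2): δ = 15.15°  ✓
  (0,3): δ = 50.57°  ✓
  (0,4): δ = 95.21°  ·
  (1,2): δ = 76.57°  ·
  (1,3): δ = 41.15°  ✓
  (1,4): δ = 3.50°  ✓
  (2,3): δ = 144.58°  ·
  (2,4): δ = 99.93°  ·
  (3,4): δ = 135.36°  ·
antipodal pairs: 4

count = 4; pairs: (0,2), (0,3), (1,3), (1,4)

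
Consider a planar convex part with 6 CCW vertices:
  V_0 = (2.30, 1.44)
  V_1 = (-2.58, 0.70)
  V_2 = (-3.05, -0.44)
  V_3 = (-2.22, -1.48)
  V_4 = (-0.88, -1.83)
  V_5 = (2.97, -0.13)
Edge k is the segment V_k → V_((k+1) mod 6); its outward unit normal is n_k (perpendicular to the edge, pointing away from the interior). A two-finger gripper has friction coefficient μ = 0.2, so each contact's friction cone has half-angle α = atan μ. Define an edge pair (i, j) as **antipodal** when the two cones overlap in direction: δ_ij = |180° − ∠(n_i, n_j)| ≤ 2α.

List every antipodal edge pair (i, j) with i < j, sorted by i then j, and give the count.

α = atan 0.2 = 11.31°;  2α = 22.62°
n_0 = (-0.1499, +0.9887)
n_1 = (-0.9245, +0.3812)
n_2 = (-0.7816, -0.6238)
n_3 = (-0.2527, -0.9675)
n_4 = (+0.4039, -0.9148)
n_5 = (+0.9197, +0.3925)
  (0,1): δ = 121.03°  ·
  (0,2): δ = 60.03°  ·
  (0,3): δ = 23.26°  ·
  (0,4): δ = 15.20°  ✓
  (0,5): δ = 104.49°  ·
  (1,2): δ = 119.00°  ·
  (1,3): δ = 82.23°  ·
  (1,4): δ = 43.77°  ·
  (1,5): δ = 45.52°  ·
  (2,3): δ = 143.23°  ·
  (2,4): δ = 104.77°  ·
  (2,5): δ = 15.48°  ✓
  (3,4): δ = 141.54°  ·
  (3,5): δ = 52.25°  ·
  (4,5): δ = 90.71°  ·
antipodal pairs: 2

count = 2; pairs: (0,4), (2,5)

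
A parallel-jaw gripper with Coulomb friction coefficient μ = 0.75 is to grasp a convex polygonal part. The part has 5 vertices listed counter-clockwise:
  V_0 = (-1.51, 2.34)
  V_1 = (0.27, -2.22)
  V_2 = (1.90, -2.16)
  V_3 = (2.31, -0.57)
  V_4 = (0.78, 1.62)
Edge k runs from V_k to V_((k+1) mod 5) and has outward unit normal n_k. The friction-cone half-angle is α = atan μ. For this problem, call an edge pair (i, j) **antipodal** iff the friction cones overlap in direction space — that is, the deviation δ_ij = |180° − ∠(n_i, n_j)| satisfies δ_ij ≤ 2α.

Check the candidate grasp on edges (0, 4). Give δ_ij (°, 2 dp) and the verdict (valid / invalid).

δ = 51.22°, valid

α = atan 0.75 = 36.87°;  2α = 73.74°
edge 0: e_0 = (+1.78, -4.56);  n_0 = (-0.9315, -0.3636)
edge 4: e_4 = (-2.29, +0.72);  n_4 = (+0.2999, +0.9540)
∠(n_0, n_4) = 128.78°
δ = |180° − 128.78°| = 51.22°
51.22° ≤ 2α = 73.74°  →  valid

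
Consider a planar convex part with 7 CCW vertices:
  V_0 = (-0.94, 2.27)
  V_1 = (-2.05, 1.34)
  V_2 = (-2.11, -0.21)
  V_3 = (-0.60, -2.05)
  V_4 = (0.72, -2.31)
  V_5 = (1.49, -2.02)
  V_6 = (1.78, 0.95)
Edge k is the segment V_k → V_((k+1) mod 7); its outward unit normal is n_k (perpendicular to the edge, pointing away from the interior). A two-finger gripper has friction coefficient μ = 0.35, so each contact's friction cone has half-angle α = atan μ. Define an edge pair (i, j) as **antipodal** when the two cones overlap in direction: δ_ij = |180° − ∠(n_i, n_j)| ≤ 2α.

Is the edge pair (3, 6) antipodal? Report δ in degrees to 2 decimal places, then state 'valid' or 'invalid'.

δ = 14.74°, valid

α = atan 0.35 = 19.29°;  2α = 38.58°
edge 3: e_3 = (+1.32, -0.26);  n_3 = (-0.1933, -0.9811)
edge 6: e_6 = (-2.72, +1.32);  n_6 = (+0.4366, +0.8997)
∠(n_3, n_6) = 165.26°
δ = |180° − 165.26°| = 14.74°
14.74° ≤ 2α = 38.58°  →  valid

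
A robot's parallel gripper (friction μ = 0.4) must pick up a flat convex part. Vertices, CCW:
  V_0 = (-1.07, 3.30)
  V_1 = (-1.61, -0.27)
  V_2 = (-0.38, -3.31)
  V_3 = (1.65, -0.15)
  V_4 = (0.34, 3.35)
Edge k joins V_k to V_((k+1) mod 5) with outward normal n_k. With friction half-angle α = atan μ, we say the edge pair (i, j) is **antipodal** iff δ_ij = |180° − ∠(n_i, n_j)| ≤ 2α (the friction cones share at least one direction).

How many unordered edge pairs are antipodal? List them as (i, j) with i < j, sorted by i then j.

α = atan 0.4 = 21.80°;  2α = 43.60°
n_0 = (-0.9888, +0.1496)
n_1 = (-0.9270, -0.3751)
n_2 = (+0.8414, -0.5405)
n_3 = (+0.9365, +0.3505)
n_4 = (-0.0354, +0.9994)
  (0,1): δ = 149.37°  ·
  (0,2): δ = 24.12°  ✓
  (0,3): δ = 29.12°  ✓
  (0,4): δ = 100.63°  ·
  (1,2): δ = 54.75°  ·
  (1,3): δ = 1.51°  ✓
  (1,4): δ = 70.00°  ·
  (2,3): δ = 126.76°  ·
  (2,4): δ = 55.25°  ·
  (3,4): δ = 108.49°  ·
antipodal pairs: 3

count = 3; pairs: (0,2), (0,3), (1,3)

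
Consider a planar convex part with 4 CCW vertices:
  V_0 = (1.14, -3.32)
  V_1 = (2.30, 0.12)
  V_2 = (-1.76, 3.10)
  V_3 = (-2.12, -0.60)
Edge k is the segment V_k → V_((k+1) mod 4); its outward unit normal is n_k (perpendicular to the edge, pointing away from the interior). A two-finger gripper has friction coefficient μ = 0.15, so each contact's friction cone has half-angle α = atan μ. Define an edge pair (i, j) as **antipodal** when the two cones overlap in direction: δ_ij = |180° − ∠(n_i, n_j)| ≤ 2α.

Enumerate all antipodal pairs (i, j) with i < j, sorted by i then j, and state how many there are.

α = atan 0.15 = 8.53°;  2α = 17.06°
n_0 = (+0.9476, -0.3195)
n_1 = (+0.5917, +0.8062)
n_2 = (-0.9953, +0.0968)
n_3 = (-0.6406, -0.7678)
  (0,1): δ = 107.64°  ·
  (0,2): δ = 13.08°  ✓
  (0,3): δ = 68.79°  ·
  (1,2): δ = 59.28°  ·
  (1,3): δ = 3.56°  ✓
  (2,3): δ = 124.28°  ·
antipodal pairs: 2

count = 2; pairs: (0,2), (1,3)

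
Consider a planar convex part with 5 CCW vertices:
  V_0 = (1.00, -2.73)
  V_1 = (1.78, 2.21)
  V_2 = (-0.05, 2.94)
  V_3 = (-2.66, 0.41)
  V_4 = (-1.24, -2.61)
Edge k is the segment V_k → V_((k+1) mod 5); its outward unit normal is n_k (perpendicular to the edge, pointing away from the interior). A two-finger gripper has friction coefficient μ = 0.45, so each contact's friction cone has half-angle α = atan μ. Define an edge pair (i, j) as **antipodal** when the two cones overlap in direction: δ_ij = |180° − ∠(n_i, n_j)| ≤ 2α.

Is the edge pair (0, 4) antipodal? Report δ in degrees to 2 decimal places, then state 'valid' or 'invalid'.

δ = 95.91°, invalid

α = atan 0.45 = 24.23°;  2α = 48.46°
edge 0: e_0 = (+0.78, +4.94);  n_0 = (+0.9878, -0.1560)
edge 4: e_4 = (+2.24, -0.12);  n_4 = (-0.0535, -0.9986)
∠(n_0, n_4) = 84.09°
δ = |180° − 84.09°| = 95.91°
95.91° > 2α = 48.46°  →  invalid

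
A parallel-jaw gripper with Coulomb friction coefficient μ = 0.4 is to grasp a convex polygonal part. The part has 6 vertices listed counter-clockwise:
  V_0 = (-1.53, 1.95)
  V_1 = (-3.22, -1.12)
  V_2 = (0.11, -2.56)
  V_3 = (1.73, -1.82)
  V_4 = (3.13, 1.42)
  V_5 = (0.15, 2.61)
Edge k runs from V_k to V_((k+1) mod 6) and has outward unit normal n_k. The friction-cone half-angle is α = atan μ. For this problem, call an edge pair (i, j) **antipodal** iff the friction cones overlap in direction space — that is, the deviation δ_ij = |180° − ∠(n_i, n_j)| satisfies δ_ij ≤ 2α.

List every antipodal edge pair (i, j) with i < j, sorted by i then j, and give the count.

count = 4; pairs: (0,2), (0,3), (1,4), (2,5)

α = atan 0.4 = 21.80°;  2α = 43.60°
n_0 = (-0.8760, +0.4822)
n_1 = (-0.3969, -0.9179)
n_2 = (+0.4155, -0.9096)
n_3 = (+0.9180, -0.3967)
n_4 = (+0.3709, +0.9287)
n_5 = (-0.3657, +0.9308)
  (0,1): δ = 84.55°  ·
  (0,2): δ = 36.62°  ✓
  (0,3): δ = 5.46°  ✓
  (0,4): δ = 97.06°  ·
  (0,5): δ = 140.28°  ·
  (1,2): δ = 132.06°  ·
  (1,3): δ = 89.98°  ·
  (1,4): δ = 1.62°  ✓
  (1,5): δ = 44.83°  ·
  (2,3): δ = 137.92°  ·
  (2,4): δ = 46.32°  ·
  (2,5): δ = 3.10°  ✓
  (3,4): δ = 88.40°  ·
  (3,5): δ = 45.18°  ·
  (4,5): δ = 136.78°  ·
antipodal pairs: 4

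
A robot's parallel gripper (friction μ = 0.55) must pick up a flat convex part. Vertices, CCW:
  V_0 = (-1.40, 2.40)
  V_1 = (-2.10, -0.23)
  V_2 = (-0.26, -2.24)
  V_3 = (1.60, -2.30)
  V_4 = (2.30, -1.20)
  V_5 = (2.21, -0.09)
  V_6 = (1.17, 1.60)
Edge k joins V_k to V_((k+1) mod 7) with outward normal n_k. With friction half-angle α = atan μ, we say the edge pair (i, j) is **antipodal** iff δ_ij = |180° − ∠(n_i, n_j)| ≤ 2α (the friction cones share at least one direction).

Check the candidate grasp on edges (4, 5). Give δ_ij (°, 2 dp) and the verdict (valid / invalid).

δ = 153.03°, invalid

α = atan 0.55 = 28.81°;  2α = 57.62°
edge 4: e_4 = (-0.09, +1.11);  n_4 = (+0.9967, +0.0808)
edge 5: e_5 = (-1.04, +1.69);  n_5 = (+0.8517, +0.5241)
∠(n_4, n_5) = 26.97°
δ = |180° − 26.97°| = 153.03°
153.03° > 2α = 57.62°  →  invalid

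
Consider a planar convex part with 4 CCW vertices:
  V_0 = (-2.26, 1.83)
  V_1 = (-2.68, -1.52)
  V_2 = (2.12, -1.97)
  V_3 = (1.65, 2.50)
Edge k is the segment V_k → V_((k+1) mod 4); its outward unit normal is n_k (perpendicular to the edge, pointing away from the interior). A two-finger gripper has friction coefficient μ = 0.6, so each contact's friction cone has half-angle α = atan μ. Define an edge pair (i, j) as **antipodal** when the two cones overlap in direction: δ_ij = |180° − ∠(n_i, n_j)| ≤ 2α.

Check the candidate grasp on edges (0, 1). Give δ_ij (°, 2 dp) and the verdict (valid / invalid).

α = atan 0.6 = 30.96°;  2α = 61.93°
edge 0: e_0 = (-0.42, -3.35);  n_0 = (-0.9922, +0.1244)
edge 1: e_1 = (+4.80, -0.45);  n_1 = (-0.0933, -0.9956)
∠(n_0, n_1) = 91.79°
δ = |180° − 91.79°| = 88.21°
88.21° > 2α = 61.93°  →  invalid

δ = 88.21°, invalid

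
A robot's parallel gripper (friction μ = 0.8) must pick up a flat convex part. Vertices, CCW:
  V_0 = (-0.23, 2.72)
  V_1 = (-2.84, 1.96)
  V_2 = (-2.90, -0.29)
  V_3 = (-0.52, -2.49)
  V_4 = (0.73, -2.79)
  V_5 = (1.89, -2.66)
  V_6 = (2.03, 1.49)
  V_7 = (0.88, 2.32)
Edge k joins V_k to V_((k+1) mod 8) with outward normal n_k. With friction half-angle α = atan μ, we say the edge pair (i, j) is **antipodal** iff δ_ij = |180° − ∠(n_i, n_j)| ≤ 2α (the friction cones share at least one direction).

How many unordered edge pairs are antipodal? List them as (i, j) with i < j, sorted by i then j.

α = atan 0.8 = 38.66°;  2α = 77.32°
n_0 = (-0.2796, +0.9601)
n_1 = (-0.9996, +0.0267)
n_2 = (-0.6788, -0.7343)
n_3 = (-0.2334, -0.9724)
n_4 = (+0.1114, -0.9938)
n_5 = (+0.9994, -0.0337)
n_6 = (+0.5852, +0.8109)
n_7 = (+0.3390, +0.9408)
  (0,1): δ = 107.76°  ·
  (0,2): δ = 58.98°  ✓
  (0,3): δ = 29.73°  ✓
  (0,4): δ = 9.84°  ✓
  (0,5): δ = 71.83°  ✓
  (0,6): δ = 127.95°  ·
  (0,7): δ = 143.95°  ·
  (1,2): δ = 131.22°  ·
  (1,3): δ = 101.97°  ·
  (1,4): δ = 82.08°  ·
  (1,5): δ = 0.40°  ✓
  (1,6): δ = 55.71°  ✓
  (1,7): δ = 71.71°  ✓
  (2,3): δ = 150.75°  ·
  (2,4): δ = 130.86°  ·
  (2,5): δ = 49.18°  ✓
  (2,6): δ = 6.93°  ✓
  (2,7): δ = 22.93°  ✓
  (3,4): δ = 160.11°  ·
  (3,5): δ = 78.44°  ·
  (3,6): δ = 22.32°  ✓
  (3,7): δ = 6.32°  ✓
  (4,5): δ = 98.33°  ·
  (4,6): δ = 42.21°  ✓
  (4,7): δ = 26.21°  ✓
  (5,6): δ = 123.89°  ·
  (5,7): δ = 107.89°  ·
  (6,7): δ = 164.00°  ·
antipodal pairs: 14

count = 14; pairs: (0,2), (0,3), (0,4), (0,5), (1,5), (1,6), (1,7), (2,5), (2,6), (2,7), (3,6), (3,7), (4,6), (4,7)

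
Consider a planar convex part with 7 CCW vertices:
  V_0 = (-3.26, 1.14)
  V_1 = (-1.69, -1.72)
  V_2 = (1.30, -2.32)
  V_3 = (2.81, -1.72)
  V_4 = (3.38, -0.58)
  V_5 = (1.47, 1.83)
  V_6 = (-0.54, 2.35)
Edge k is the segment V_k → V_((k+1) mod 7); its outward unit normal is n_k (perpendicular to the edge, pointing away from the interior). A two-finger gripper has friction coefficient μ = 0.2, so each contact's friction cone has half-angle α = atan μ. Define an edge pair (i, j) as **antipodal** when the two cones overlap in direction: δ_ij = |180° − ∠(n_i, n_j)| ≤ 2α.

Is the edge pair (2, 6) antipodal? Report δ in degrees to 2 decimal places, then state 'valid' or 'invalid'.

δ = 2.31°, valid

α = atan 0.2 = 11.31°;  2α = 22.62°
edge 2: e_2 = (+1.51, +0.60);  n_2 = (+0.3693, -0.9293)
edge 6: e_6 = (-2.72, -1.21);  n_6 = (-0.4065, +0.9137)
∠(n_2, n_6) = 177.69°
δ = |180° − 177.69°| = 2.31°
2.31° ≤ 2α = 22.62°  →  valid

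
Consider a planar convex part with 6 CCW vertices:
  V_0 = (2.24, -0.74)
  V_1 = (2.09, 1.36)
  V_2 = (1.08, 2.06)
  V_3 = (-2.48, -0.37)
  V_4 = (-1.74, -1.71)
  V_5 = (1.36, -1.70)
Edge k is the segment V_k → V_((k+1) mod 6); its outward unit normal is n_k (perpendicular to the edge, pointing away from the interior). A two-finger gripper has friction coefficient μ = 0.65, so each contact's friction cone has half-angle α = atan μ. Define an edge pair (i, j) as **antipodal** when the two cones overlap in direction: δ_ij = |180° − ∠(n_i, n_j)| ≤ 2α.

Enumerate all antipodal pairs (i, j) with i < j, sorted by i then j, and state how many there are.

count = 6; pairs: (0,2), (0,3), (1,3), (1,4), (2,4), (2,5)

α = atan 0.65 = 33.02°;  2α = 66.05°
n_0 = (+0.9975, +0.0712)
n_1 = (+0.5696, +0.8219)
n_2 = (-0.5638, +0.8259)
n_3 = (-0.8754, -0.4834)
n_4 = (+0.0032, -1.0000)
n_5 = (+0.7372, -0.6757)
  (0,1): δ = 128.81°  ·
  (0,2): δ = 59.77°  ✓
  (0,3): δ = 24.82°  ✓
  (0,4): δ = 86.10°  ·
  (0,5): δ = 133.40°  ·
  (1,2): δ = 110.96°  ·
  (1,3): δ = 26.37°  ✓
  (1,4): δ = 34.91°  ✓
  (1,5): δ = 82.21°  ·
  (2,3): δ = 95.41°  ·
  (2,4): δ = 34.13°  ✓
  (2,5): δ = 13.17°  ✓
  (3,4): δ = 118.72°  ·
  (3,5): δ = 71.42°  ·
  (4,5): δ = 132.70°  ·
antipodal pairs: 6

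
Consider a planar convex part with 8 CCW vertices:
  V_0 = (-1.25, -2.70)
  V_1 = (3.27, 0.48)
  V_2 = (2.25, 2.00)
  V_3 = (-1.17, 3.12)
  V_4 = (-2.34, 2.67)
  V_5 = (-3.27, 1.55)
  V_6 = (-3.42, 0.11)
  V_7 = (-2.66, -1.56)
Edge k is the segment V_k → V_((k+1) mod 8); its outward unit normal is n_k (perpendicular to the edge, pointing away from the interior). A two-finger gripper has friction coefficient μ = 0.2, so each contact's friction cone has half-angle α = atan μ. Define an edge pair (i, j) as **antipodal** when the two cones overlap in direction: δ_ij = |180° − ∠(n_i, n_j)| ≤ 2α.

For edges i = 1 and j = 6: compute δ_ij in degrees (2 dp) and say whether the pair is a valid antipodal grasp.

α = atan 0.2 = 11.31°;  2α = 22.62°
edge 1: e_1 = (-1.02, +1.52);  n_1 = (+0.8304, +0.5572)
edge 6: e_6 = (+0.76, -1.67);  n_6 = (-0.9102, -0.4142)
∠(n_1, n_6) = 170.61°
δ = |180° − 170.61°| = 9.39°
9.39° ≤ 2α = 22.62°  →  valid

δ = 9.39°, valid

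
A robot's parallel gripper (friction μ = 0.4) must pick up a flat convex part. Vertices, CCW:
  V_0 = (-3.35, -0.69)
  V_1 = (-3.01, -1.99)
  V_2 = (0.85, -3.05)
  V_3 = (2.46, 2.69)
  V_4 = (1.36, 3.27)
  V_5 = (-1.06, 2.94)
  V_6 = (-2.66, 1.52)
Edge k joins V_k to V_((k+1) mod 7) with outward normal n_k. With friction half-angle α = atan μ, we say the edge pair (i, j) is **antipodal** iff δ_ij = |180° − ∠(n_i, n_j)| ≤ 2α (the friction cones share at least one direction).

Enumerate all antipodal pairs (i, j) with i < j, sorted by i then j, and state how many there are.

count = 5; pairs: (0,2), (1,3), (1,4), (2,5), (2,6)

α = atan 0.4 = 21.80°;  2α = 43.60°
n_0 = (-0.9675, -0.2530)
n_1 = (-0.2648, -0.9643)
n_2 = (+0.9628, -0.2701)
n_3 = (+0.4664, +0.8846)
n_4 = (-0.1351, +0.9908)
n_5 = (-0.6638, +0.7479)
n_6 = (-0.9546, +0.2980)
  (0,1): δ = 120.01°  ·
  (0,2): δ = 30.32°  ✓
  (0,3): δ = 47.54°  ·
  (0,4): δ = 83.11°  ·
  (0,5): δ = 116.93°  ·
  (0,6): δ = 148.00°  ·
  (1,2): δ = 90.31°  ·
  (1,3): δ = 12.45°  ✓
  (1,4): δ = 23.12°  ✓
  (1,5): δ = 56.94°  ·
  (1,6): δ = 88.02°  ·
  (2,3): δ = 102.13°  ·
  (2,4): δ = 66.57°  ·
  (2,5): δ = 32.74°  ✓
  (2,6): δ = 1.67°  ✓
  (3,4): δ = 144.43°  ·
  (3,5): δ = 110.61°  ·
  (3,6): δ = 79.54°  ·
  (4,5): δ = 146.18°  ·
  (4,6): δ = 115.10°  ·
  (5,6): δ = 148.93°  ·
antipodal pairs: 5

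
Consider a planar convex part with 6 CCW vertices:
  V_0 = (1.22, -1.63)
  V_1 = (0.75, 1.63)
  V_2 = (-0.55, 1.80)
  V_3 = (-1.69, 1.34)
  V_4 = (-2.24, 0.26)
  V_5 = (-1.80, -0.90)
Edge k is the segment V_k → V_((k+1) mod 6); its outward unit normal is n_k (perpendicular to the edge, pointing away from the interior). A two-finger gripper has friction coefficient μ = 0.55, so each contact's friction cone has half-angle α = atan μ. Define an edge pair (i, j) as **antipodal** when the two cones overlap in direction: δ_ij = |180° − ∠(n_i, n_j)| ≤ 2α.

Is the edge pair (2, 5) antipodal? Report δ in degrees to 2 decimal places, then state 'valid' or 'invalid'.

α = atan 0.55 = 28.81°;  2α = 57.62°
edge 2: e_2 = (-1.14, -0.46);  n_2 = (-0.3742, +0.9274)
edge 5: e_5 = (+3.02, -0.73);  n_5 = (-0.2350, -0.9720)
∠(n_2, n_5) = 144.44°
δ = |180° − 144.44°| = 35.56°
35.56° ≤ 2α = 57.62°  →  valid

δ = 35.56°, valid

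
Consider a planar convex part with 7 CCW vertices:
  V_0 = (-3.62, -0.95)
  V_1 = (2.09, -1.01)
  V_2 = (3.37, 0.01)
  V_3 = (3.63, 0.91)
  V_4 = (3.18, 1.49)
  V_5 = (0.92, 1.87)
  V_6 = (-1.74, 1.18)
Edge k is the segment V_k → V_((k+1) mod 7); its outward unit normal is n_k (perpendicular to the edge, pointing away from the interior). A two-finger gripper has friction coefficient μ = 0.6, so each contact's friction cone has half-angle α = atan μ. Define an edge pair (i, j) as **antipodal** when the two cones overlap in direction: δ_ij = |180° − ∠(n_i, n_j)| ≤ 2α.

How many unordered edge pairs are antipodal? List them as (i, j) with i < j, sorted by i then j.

α = atan 0.6 = 30.96°;  2α = 61.93°
n_0 = (-0.0105, -0.9999)
n_1 = (+0.6232, -0.7821)
n_2 = (+0.9607, -0.2775)
n_3 = (+0.7901, +0.6130)
n_4 = (+0.1658, +0.9862)
n_5 = (-0.2511, +0.9680)
n_6 = (-0.7497, +0.6617)
  (0,1): δ = 140.85°  ·
  (0,2): δ = 105.51°  ·
  (0,3): δ = 51.59°  ✓
  (0,4): δ = 8.94°  ✓
  (0,5): δ = 15.14°  ✓
  (0,6): δ = 49.17°  ✓
  (1,2): δ = 144.66°  ·
  (1,3): δ = 90.74°  ·
  (1,4): δ = 48.09°  ✓
  (1,5): δ = 24.01°  ✓
  (1,6): δ = 10.02°  ✓
  (2,3): δ = 126.08°  ·
  (2,4): δ = 83.43°  ·
  (2,5): δ = 59.34°  ✓
  (2,6): δ = 25.32°  ✓
  (3,4): δ = 137.35°  ·
  (3,5): δ = 113.26°  ·
  (3,6): δ = 79.24°  ·
  (4,5): δ = 155.91°  ·
  (4,6): δ = 121.89°  ·
  (5,6): δ = 145.97°  ·
antipodal pairs: 9

count = 9; pairs: (0,3), (0,4), (0,5), (0,6), (1,4), (1,5), (1,6), (2,5), (2,6)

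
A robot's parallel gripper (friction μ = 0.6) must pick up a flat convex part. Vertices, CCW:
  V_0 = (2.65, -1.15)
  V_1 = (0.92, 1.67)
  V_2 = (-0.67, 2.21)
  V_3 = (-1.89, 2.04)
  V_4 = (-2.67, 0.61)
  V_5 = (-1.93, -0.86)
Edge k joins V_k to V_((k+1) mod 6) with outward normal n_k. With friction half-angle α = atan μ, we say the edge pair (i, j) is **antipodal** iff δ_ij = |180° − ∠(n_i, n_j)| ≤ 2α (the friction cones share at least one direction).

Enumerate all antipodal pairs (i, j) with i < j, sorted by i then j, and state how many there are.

α = atan 0.6 = 30.96°;  2α = 61.93°
n_0 = (+0.8524, +0.5229)
n_1 = (+0.3216, +0.9469)
n_2 = (-0.1380, +0.9904)
n_3 = (-0.8779, +0.4789)
n_4 = (-0.8932, -0.4496)
n_5 = (-0.0632, -0.9980)
  (0,1): δ = 140.29°  ·
  (0,2): δ = 113.60°  ·
  (0,3): δ = 60.14°  ✓
  (0,4): δ = 4.81°  ✓
  (0,5): δ = 54.85°  ✓
  (1,2): δ = 153.31°  ·
  (1,3): δ = 99.85°  ·
  (1,4): δ = 44.52°  ✓
  (1,5): δ = 15.14°  ✓
  (2,3): δ = 126.54°  ·
  (2,4): δ = 71.21°  ·
  (2,5): δ = 11.56°  ✓
  (3,4): δ = 124.67°  ·
  (3,5): δ = 65.01°  ·
  (4,5): δ = 120.34°  ·
antipodal pairs: 6

count = 6; pairs: (0,3), (0,4), (0,5), (1,4), (1,5), (2,5)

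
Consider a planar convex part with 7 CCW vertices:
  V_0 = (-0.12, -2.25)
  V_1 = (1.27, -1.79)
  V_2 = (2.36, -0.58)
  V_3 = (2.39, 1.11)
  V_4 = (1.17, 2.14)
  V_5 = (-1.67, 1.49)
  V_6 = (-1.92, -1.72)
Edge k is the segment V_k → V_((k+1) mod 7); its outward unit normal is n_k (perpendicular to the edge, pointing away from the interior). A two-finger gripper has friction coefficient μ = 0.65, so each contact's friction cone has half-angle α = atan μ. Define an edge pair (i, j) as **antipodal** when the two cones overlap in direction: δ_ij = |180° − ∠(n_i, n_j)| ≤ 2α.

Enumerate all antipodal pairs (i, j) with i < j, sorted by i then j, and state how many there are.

count = 8; pairs: (0,3), (0,4), (1,4), (1,5), (2,5), (3,5), (3,6), (4,6)

α = atan 0.65 = 33.02°;  2α = 66.05°
n_0 = (+0.3142, -0.9494)
n_1 = (+0.7430, -0.6693)
n_2 = (+0.9998, -0.0177)
n_3 = (+0.6451, +0.7641)
n_4 = (-0.2231, +0.9748)
n_5 = (-0.9970, +0.0776)
n_6 = (-0.2825, -0.9593)
  (0,1): δ = 150.32°  ·
  (0,2): δ = 109.33°  ·
  (0,3): δ = 58.48°  ✓
  (0,4): δ = 5.42°  ✓
  (0,5): δ = 67.24°  ·
  (0,6): δ = 145.28°  ·
  (1,2): δ = 139.00°  ·
  (1,3): δ = 88.16°  ·
  (1,4): δ = 35.10°  ✓
  (1,5): δ = 37.56°  ✓
  (1,6): δ = 115.61°  ·
  (2,3): δ = 129.16°  ·
  (2,4): δ = 76.09°  ·
  (2,5): δ = 3.44°  ✓
  (2,6): δ = 74.61°  ·
  (3,4): δ = 126.94°  ·
  (3,5): δ = 54.28°  ✓
  (3,6): δ = 23.77°  ✓
  (4,5): δ = 107.34°  ·
  (4,6): δ = 29.30°  ✓
  (5,6): δ = 101.95°  ·
antipodal pairs: 8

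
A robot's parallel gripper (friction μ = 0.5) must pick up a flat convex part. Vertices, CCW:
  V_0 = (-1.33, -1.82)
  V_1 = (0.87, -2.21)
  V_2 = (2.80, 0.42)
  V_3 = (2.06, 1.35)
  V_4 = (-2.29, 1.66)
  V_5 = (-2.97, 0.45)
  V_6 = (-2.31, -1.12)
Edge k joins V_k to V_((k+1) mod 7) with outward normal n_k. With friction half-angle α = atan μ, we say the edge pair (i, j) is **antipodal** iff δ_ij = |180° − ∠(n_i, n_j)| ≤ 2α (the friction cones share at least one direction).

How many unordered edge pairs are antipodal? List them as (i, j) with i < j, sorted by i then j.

count = 6; pairs: (0,2), (0,3), (1,4), (2,5), (2,6), (3,6)

α = atan 0.5 = 26.57°;  2α = 53.13°
n_0 = (-0.1746, -0.9846)
n_1 = (+0.8062, -0.5916)
n_2 = (+0.7825, +0.6226)
n_3 = (+0.0711, +0.9975)
n_4 = (-0.8718, +0.4899)
n_5 = (-0.9219, -0.3875)
n_6 = (-0.5812, -0.8137)
  (0,1): δ = 116.22°  ·
  (0,2): δ = 41.44°  ✓
  (0,3): δ = 5.98°  ✓
  (0,4): δ = 70.72°  ·
  (0,5): δ = 122.85°  ·
  (0,6): δ = 154.51°  ·
  (1,2): δ = 105.22°  ·
  (1,3): δ = 57.80°  ·
  (1,4): δ = 6.94°  ✓
  (1,5): δ = 59.07°  ·
  (1,6): δ = 90.74°  ·
  (2,3): δ = 132.59°  ·
  (2,4): δ = 67.84°  ·
  (2,5): δ = 15.71°  ✓
  (2,6): δ = 15.95°  ✓
  (3,4): δ = 115.26°  ·
  (3,5): δ = 63.12°  ·
  (3,6): δ = 31.46°  ✓
  (4,5): δ = 127.86°  ·
  (4,6): δ = 96.20°  ·
  (5,6): δ = 148.34°  ·
antipodal pairs: 6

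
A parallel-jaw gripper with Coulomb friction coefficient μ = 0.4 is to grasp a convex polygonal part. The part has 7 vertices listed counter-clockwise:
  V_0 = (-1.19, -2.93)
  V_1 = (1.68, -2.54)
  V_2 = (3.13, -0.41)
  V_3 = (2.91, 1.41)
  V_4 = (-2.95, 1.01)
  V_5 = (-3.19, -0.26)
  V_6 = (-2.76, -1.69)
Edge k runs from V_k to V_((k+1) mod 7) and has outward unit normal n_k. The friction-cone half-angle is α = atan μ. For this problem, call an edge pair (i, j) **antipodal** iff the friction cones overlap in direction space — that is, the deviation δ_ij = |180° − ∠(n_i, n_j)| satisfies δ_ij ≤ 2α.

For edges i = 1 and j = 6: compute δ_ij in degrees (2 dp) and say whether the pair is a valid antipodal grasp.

δ = 85.94°, invalid

α = atan 0.4 = 21.80°;  2α = 43.60°
edge 1: e_1 = (+1.45, +2.13);  n_1 = (+0.8266, -0.5627)
edge 6: e_6 = (+1.57, -1.24);  n_6 = (-0.6198, -0.7848)
∠(n_1, n_6) = 94.06°
δ = |180° − 94.06°| = 85.94°
85.94° > 2α = 43.60°  →  invalid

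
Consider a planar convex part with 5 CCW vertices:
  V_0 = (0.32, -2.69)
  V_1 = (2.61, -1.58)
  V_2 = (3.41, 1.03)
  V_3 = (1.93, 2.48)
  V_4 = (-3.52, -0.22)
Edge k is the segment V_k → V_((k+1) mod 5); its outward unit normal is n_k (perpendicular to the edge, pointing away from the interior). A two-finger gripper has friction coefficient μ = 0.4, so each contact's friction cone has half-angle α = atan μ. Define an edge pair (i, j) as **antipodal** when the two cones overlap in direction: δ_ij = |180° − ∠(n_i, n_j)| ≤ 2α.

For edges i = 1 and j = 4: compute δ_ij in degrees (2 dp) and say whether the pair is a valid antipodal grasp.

α = atan 0.4 = 21.80°;  2α = 43.60°
edge 1: e_1 = (+0.80, +2.61);  n_1 = (+0.9561, -0.2931)
edge 4: e_4 = (+3.84, -2.47);  n_4 = (-0.5410, -0.8410)
∠(n_1, n_4) = 105.71°
δ = |180° − 105.71°| = 74.29°
74.29° > 2α = 43.60°  →  invalid

δ = 74.29°, invalid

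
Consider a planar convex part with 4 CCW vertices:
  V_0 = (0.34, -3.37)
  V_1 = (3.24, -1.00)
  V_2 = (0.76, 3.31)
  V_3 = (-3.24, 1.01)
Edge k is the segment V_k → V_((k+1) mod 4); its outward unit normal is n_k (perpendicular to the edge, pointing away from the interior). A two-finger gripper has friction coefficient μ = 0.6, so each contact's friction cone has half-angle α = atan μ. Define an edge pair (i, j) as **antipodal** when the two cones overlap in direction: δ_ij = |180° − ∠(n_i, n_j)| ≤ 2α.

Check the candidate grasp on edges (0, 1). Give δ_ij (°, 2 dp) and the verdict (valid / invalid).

δ = 99.34°, invalid

α = atan 0.6 = 30.96°;  2α = 61.93°
edge 0: e_0 = (+2.90, +2.37);  n_0 = (+0.6328, -0.7743)
edge 1: e_1 = (-2.48, +4.31);  n_1 = (+0.8668, +0.4987)
∠(n_0, n_1) = 80.66°
δ = |180° − 80.66°| = 99.34°
99.34° > 2α = 61.93°  →  invalid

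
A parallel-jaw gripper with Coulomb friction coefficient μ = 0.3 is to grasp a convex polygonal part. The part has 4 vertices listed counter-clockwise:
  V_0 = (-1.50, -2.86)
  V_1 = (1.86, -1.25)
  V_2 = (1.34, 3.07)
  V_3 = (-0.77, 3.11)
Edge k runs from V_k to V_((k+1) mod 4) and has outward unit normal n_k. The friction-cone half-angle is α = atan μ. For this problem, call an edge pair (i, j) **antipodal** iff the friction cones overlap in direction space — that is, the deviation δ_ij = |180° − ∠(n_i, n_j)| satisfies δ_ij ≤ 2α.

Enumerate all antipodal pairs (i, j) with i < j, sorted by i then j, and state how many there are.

count = 2; pairs: (0,2), (1,3)

α = atan 0.3 = 16.70°;  2α = 33.40°
n_0 = (+0.4321, -0.9018)
n_1 = (+0.9928, +0.1195)
n_2 = (+0.0190, +0.9998)
n_3 = (-0.9926, +0.1214)
  (0,1): δ = 108.74°  ·
  (0,2): δ = 26.69°  ✓
  (0,3): δ = 57.43°  ·
  (1,2): δ = 97.95°  ·
  (1,3): δ = 13.84°  ✓
  (2,3): δ = 95.89°  ·
antipodal pairs: 2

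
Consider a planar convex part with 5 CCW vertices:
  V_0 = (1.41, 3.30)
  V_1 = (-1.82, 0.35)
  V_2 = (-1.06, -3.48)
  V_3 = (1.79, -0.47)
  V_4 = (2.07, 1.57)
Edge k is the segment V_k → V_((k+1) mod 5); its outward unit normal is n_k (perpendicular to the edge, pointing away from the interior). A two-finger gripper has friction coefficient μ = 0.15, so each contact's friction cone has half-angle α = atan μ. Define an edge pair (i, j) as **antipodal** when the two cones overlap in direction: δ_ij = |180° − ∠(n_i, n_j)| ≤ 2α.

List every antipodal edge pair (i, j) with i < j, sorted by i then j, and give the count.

α = atan 0.15 = 8.53°;  2α = 17.06°
n_0 = (-0.6744, +0.7384)
n_1 = (-0.9809, -0.1946)
n_2 = (+0.7261, -0.6875)
n_3 = (+0.9907, -0.1360)
n_4 = (+0.9343, +0.3564)
  (0,1): δ = 121.18°  ·
  (0,2): δ = 4.16°  ✓
  (0,3): δ = 39.78°  ·
  (0,4): δ = 68.48°  ·
  (1,2): δ = 54.66°  ·
  (1,3): δ = 19.04°  ·
  (1,4): δ = 9.66°  ✓
  (2,3): δ = 144.38°  ·
  (2,4): δ = 115.68°  ·
  (3,4): δ = 151.30°  ·
antipodal pairs: 2

count = 2; pairs: (0,2), (1,4)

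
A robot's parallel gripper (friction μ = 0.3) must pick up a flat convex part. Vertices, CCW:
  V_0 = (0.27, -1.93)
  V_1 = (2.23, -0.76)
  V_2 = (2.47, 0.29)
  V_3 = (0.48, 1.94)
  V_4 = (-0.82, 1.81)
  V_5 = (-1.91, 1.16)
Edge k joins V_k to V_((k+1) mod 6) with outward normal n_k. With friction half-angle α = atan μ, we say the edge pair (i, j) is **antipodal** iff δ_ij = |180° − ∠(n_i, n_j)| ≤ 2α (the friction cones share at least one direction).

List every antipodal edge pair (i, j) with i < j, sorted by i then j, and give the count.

count = 3; pairs: (0,3), (0,4), (2,5)

α = atan 0.3 = 16.70°;  2α = 33.40°
n_0 = (+0.5126, -0.8587)
n_1 = (+0.9749, -0.2228)
n_2 = (+0.6383, +0.7698)
n_3 = (-0.0995, +0.9950)
n_4 = (-0.5122, +0.8589)
n_5 = (-0.8171, -0.5765)
  (0,1): δ = 133.71°  ·
  (0,2): δ = 70.50°  ·
  (0,3): δ = 25.12°  ✓
  (0,4): δ = 0.03°  ✓
  (0,5): δ = 94.37°  ·
  (1,2): δ = 116.79°  ·
  (1,3): δ = 71.41°  ·
  (1,4): δ = 46.32°  ·
  (1,5): δ = 48.08°  ·
  (2,3): δ = 134.63°  ·
  (2,4): δ = 109.53°  ·
  (2,5): δ = 15.13°  ✓
  (3,4): δ = 154.90°  ·
  (3,5): δ = 60.51°  ·
  (4,5): δ = 85.61°  ·
antipodal pairs: 3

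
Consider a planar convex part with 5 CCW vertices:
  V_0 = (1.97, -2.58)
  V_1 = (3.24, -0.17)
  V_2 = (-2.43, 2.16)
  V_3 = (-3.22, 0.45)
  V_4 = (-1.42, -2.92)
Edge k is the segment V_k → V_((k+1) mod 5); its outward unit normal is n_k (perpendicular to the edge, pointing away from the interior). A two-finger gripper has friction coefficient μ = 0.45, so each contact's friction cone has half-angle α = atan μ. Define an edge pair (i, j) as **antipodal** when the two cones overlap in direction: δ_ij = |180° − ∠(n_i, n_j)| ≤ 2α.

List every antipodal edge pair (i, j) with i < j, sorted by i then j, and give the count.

count = 3; pairs: (0,2), (1,3), (1,4)

α = atan 0.45 = 24.23°;  2α = 48.46°
n_0 = (+0.8847, -0.4662)
n_1 = (+0.3801, +0.9249)
n_2 = (-0.9078, +0.4194)
n_3 = (-0.8821, -0.4711)
n_4 = (+0.0998, -0.9950)
  (0,1): δ = 84.55°  ·
  (0,2): δ = 2.99°  ✓
  (0,3): δ = 55.90°  ·
  (0,4): δ = 123.52°  ·
  (1,2): δ = 92.46°  ·
  (1,3): δ = 39.55°  ✓
  (1,4): δ = 28.07°  ✓
  (2,3): δ = 127.10°  ·
  (2,4): δ = 59.48°  ·
  (3,4): δ = 112.38°  ·
antipodal pairs: 3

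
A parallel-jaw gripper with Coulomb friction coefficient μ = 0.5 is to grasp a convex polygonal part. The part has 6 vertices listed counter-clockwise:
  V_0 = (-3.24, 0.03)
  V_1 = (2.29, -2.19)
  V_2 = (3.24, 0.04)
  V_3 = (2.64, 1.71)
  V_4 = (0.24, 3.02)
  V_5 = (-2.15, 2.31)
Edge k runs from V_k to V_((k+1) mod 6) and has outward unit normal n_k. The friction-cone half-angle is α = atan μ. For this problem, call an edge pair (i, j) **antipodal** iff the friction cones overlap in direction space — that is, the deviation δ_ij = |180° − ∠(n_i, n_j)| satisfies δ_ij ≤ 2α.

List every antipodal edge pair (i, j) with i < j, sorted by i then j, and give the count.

count = 6; pairs: (0,2), (0,3), (0,4), (1,4), (1,5), (2,5)

α = atan 0.5 = 26.57°;  2α = 53.13°
n_0 = (-0.3725, -0.9280)
n_1 = (+0.9200, -0.3919)
n_2 = (+0.9411, +0.3381)
n_3 = (+0.4791, +0.8778)
n_4 = (-0.2848, +0.9586)
n_5 = (-0.9022, +0.4313)
  (0,1): δ = 91.20°  ·
  (0,2): δ = 48.36°  ✓
  (0,3): δ = 6.75°  ✓
  (0,4): δ = 38.42°  ✓
  (0,5): δ = 86.32°  ·
  (1,2): δ = 137.16°  ·
  (1,3): δ = 95.55°  ·
  (1,4): δ = 50.38°  ✓
  (1,5): δ = 2.48°  ✓
  (2,3): δ = 138.39°  ·
  (2,4): δ = 93.22°  ·
  (2,5): δ = 45.31°  ✓
  (3,4): δ = 134.83°  ·
  (3,5): δ = 86.92°  ·
  (4,5): δ = 132.10°  ·
antipodal pairs: 6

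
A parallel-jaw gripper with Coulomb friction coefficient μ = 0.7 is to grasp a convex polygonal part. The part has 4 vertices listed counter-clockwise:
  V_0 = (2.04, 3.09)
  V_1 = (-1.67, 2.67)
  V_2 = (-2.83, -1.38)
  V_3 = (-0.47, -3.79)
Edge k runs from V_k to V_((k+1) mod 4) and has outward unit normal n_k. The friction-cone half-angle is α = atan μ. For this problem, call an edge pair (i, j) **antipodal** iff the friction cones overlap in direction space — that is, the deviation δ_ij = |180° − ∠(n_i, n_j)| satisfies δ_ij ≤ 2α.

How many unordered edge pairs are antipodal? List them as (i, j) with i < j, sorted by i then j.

count = 4; pairs: (0,2), (0,3), (1,3), (2,3)

α = atan 0.7 = 34.99°;  2α = 69.98°
n_0 = (-0.1125, +0.9937)
n_1 = (-0.9613, +0.2753)
n_2 = (-0.7145, -0.6997)
n_3 = (+0.9394, -0.3427)
  (0,1): δ = 112.44°  ·
  (0,2): δ = 52.06°  ✓
  (0,3): δ = 63.50°  ✓
  (1,2): δ = 119.62°  ·
  (1,3): δ = 4.06°  ✓
  (2,3): δ = 64.44°  ✓
antipodal pairs: 4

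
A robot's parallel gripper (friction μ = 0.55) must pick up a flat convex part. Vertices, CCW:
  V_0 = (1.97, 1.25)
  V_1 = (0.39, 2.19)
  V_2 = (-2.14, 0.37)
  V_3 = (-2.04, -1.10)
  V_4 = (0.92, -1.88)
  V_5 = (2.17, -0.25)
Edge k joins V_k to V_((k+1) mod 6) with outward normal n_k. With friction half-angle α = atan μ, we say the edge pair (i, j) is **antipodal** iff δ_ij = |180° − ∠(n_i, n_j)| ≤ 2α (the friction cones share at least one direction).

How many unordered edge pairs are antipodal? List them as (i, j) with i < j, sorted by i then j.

α = atan 0.55 = 28.81°;  2α = 57.62°
n_0 = (+0.5113, +0.8594)
n_1 = (-0.5840, +0.8118)
n_2 = (-0.9977, -0.0679)
n_3 = (-0.2548, -0.9670)
n_4 = (+0.7935, -0.6085)
n_5 = (+0.9912, +0.1322)
  (0,1): δ = 113.52°  ·
  (0,2): δ = 55.36°  ✓
  (0,3): δ = 15.99°  ✓
  (0,4): δ = 83.27°  ·
  (0,5): δ = 128.34°  ·
  (1,2): δ = 121.84°  ·
  (1,3): δ = 50.49°  ✓
  (1,4): δ = 16.79°  ✓
  (1,5): δ = 61.86°  ·
  (2,3): δ = 108.65°  ·
  (2,4): δ = 41.38°  ✓
  (2,5): δ = 3.70°  ✓
  (3,4): δ = 112.72°  ·
  (3,5): δ = 67.64°  ·
  (4,5): δ = 134.92°  ·
antipodal pairs: 6

count = 6; pairs: (0,2), (0,3), (1,3), (1,4), (2,4), (2,5)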